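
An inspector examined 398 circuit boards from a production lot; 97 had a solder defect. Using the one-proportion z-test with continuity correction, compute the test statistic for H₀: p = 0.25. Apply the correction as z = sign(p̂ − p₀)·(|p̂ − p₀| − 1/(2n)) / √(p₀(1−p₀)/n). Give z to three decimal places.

With x = 97 successes in n = 398, p̂ = 0.24372. p̂ − p₀ = -0.006281.
Continuity correction 1/(2n) = 1/796 = 0.001256.
Corrected numerator: |-0.006281| − 0.001256 = 0.005025.
SE₀ = √(0.25·0.75/398) = 0.021705.
z = −0.005025/0.021705 = -0.232.

z = -0.232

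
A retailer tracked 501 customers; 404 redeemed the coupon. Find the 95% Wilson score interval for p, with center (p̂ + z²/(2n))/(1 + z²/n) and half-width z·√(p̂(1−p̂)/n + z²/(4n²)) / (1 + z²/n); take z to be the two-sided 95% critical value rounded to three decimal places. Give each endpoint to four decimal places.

Here p̂ = 404/501 = 0.80639 and z = 1.960 (z² = 3.841600).
1 + z²/n = 1.007668.
Adjusted center: (0.80639 + z²/(2n))/1.007668 = 0.80406.
Radicand: p̂(1−p̂)/n + z²/(4n²) = 0.000311630 + 0.000003826 = 0.000315456.
Half-width = 1.960·√0.000315456/1.007668 = 0.03455.
So the interval runs from 0.7695 to 0.8386.

(0.7695, 0.8386)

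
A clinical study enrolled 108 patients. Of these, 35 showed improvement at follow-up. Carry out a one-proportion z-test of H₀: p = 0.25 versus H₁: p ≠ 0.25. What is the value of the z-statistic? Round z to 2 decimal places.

p̂ = 35/108 = 0.32407.
SE₀ = √(0.25·0.75/108) = 0.041667.
Test statistic: z = 0.07407/0.041667 = 1.78.

z = 1.78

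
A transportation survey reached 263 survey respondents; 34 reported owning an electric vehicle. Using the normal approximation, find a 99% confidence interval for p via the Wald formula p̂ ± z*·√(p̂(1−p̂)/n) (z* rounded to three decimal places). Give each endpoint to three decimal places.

(0.076, 0.183)

With x = 34 successes in n = 263, p̂ = 0.12928.
SE(p̂) = √(0.12928·0.87072/263) = 0.020688.
z* = 2.576 at the 99% level.
Margin = 2.576·0.020688 = 0.05329.
Interval: 0.12928 ± 0.05329 → (0.076, 0.183).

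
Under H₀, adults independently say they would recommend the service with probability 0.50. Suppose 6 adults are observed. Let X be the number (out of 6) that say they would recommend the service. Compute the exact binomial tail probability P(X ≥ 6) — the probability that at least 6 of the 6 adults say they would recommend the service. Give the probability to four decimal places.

X is binomial with n = 6 and p = 0.50.
P(X ≥ 6) = C(6,6)·0.50^6·0.50^0.
= 0.015625 = 0.0156.

P = 0.0156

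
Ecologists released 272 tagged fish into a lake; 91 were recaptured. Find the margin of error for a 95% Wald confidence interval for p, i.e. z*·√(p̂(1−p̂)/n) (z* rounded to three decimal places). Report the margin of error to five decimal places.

The sample proportion is 91/272 = 0.33456.
SE = √(p̂(1−p̂)/n) = √(0.222629/272) = 0.028609.
The 95% critical value is z* = 1.960.
Margin of error = z*·SE = 1.960 × 0.028609 = 0.05607.

ME = 0.05607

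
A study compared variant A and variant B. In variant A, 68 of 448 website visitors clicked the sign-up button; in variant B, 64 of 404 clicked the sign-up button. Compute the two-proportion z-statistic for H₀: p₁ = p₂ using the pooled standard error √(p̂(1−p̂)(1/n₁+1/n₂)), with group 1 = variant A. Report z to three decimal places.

Sample proportions: p̂₁ = 68/448 = 0.15179 and p̂₂ = 64/404 = 0.15842.
Pooling: p̂ = 132/852 = 0.15493.
SE = √[p̂(1−p̂)(1/n₁+1/n₂)] = √[0.15493·0.84507·(1/448+1/404)] ≈ 0.024826.
z = (p̂₁ − p̂₂)/SE = (0.15179 − 0.15842)/0.024826 = -0.00663/0.024826 = -0.267.

z = -0.267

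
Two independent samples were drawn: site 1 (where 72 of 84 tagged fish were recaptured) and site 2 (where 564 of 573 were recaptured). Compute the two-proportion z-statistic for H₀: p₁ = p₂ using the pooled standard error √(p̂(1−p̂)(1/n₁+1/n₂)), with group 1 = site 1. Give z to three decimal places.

p̂₁ = 72/84 = 0.85714, p̂₂ = 564/573 = 0.98429.
Pooling: p̂ = 636/657 = 0.96804.
SE = √[p̂(1−p̂)(1/n₁+1/n₂)] = √[0.96804·0.03196·(1/84+1/573)] ≈ 0.020551.
z = (p̂₁ − p̂₂)/SE = (0.85714 − 0.98429)/0.020551 = -0.12715/0.020551 = -6.187.

z = -6.187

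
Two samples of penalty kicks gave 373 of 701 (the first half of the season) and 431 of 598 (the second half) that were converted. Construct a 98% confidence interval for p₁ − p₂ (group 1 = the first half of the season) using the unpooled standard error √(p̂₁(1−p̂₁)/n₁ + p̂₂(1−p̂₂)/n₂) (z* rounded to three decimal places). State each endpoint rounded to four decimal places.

p̂₁ = 0.53210, p̂₂ = 0.72074, so the observed difference is -0.18864.
SE = √(0.000355164 + 0.000336581) = √0.000691745 = 0.026301.
The 98% critical value is z* = 2.326. Margin of error = 0.06118.
So the interval runs from -0.2498 to -0.1275.

(-0.2498, -0.1275)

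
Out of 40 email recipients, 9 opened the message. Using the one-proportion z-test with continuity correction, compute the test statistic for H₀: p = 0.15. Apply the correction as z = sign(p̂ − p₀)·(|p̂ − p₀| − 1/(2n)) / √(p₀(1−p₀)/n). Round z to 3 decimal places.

z = 1.107

With x = 9 successes in n = 40, p̂ = 0.22500. p̂ − p₀ = 0.075000.
Continuity correction 1/(2n) = 1/80 = 0.012500.
Corrected numerator: |0.075000| − 0.012500 = 0.062500.
Under H₀, SE = √(p₀(1−p₀)/n) = √(0.15·0.85/40) = √0.003187500 = 0.056458.
z = (+)0.062500/0.056458 = 1.107.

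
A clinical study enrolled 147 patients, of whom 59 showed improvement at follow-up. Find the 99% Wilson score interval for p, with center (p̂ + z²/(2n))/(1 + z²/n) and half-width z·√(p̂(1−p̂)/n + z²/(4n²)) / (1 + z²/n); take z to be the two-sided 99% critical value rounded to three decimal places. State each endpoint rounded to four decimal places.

Here p̂ = 59/147 = 0.40136 and z = 2.576 (z² = 6.635776).
Denominator 1 + z²/n = 1 + 6.635776/147 = 1.045141.
Adjusted center: (0.40136 + z²/(2n))/1.045141 = 0.40562.
Radicand: p̂(1−p̂)/n + z²/(4n²) = 0.001634492 + 0.000076771 = 0.001711263.
Half-width = z·√(radicand)/denom = 2.576·0.041367/1.045141 = 0.10196.
Interval: 0.40562 ± 0.10196 → (0.3037, 0.5076).

(0.3037, 0.5076)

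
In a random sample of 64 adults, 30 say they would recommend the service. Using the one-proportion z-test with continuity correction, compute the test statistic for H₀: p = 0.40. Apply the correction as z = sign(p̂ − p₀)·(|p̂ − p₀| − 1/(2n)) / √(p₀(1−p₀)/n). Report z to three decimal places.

z = 0.995

The sample proportion is 30/64 = 0.46875. p̂ − p₀ = 0.068750.
Continuity correction 1/(2n) = 1/128 = 0.007812.
Corrected numerator: |0.068750| − 0.007812 = 0.060938.
Under H₀, SE = √(p₀(1−p₀)/n) = √(0.40·0.60/64) = √0.003750000 = 0.061237.
z = +0.060938/0.061237 = 0.995.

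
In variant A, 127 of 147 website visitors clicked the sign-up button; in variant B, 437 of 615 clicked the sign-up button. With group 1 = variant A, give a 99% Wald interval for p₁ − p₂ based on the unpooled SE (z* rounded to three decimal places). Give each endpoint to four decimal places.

(0.0666, 0.2401)

p̂₁ = 0.86395, p̂₂ = 0.71057, so the observed difference is 0.15338.
Unpooled SE = √(p̂₁(1−p̂₁)/n₁ + p̂₂(1−p̂₂)/n₂) = √(0.000799616 + 0.000334408) = 0.033675.
For 99% confidence, z* = 2.576. Margin of error = 0.08675.
So the interval runs from 0.0666 to 0.2401.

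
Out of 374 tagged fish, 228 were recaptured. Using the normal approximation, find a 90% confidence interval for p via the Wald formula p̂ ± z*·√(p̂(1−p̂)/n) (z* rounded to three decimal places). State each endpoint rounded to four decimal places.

(0.5681, 0.6511)

The sample proportion is 228/374 = 0.60963.
SE(p̂) = √(0.60963·0.39037/374) = 0.025225.
z* = 1.645 at the 90% level.
Margin of error: 1.645 × 0.025225 = 0.04150.
Interval: 0.60963 ± 0.04150 → (0.5681, 0.6511).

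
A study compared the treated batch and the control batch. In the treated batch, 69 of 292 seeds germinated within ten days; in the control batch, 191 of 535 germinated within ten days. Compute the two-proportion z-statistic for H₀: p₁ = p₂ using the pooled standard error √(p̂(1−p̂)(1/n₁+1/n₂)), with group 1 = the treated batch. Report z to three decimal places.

p̂₁ = 69/292 = 0.23630, p̂₂ = 191/535 = 0.35701.
Pooling: p̂ = 260/827 = 0.31439.
Pooled SE = √[0.2155487·0.00529382] ≈ 0.033780.
z = (p̂₁ − p̂₂)/SE = (0.23630 − 0.35701)/0.033780 = -0.12071/0.033780 = -3.573.

z = -3.573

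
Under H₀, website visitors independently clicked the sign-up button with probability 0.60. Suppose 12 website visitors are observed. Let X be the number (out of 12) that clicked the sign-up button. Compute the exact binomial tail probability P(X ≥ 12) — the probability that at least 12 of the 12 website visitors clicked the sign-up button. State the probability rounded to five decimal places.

P = 0.00218

X ~ Binomial(n=12, p=0.60).
P(X ≥ 12) = C(12,12)·0.60^12·0.40^0.
= 0.002177 = 0.00218.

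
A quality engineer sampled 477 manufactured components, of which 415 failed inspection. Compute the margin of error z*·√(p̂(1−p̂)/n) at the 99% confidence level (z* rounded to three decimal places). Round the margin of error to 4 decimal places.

With x = 415 successes in n = 477, p̂ = 0.87002.
Standard error of p̂: √(0.113084/477) = √0.000237074 = 0.015397.
z* = 2.576 at the 99% level.
Margin of error = z*·SE = 2.576 × 0.015397 = 0.0397.

ME = 0.0397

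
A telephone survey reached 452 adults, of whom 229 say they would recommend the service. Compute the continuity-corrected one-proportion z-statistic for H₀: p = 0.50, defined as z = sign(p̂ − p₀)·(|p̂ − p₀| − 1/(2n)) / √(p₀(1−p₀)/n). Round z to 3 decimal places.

With x = 229 successes in n = 452, p̂ = 0.50664. p̂ − p₀ = 0.006637.
Continuity correction 1/(2n) = 1/904 = 0.001106.
Corrected numerator: |0.006637| − 0.001106 = 0.005531.
SE₀ = √(0.50·0.50/452) = 0.023518.
z = +0.005531/0.023518 = 0.235.

z = 0.235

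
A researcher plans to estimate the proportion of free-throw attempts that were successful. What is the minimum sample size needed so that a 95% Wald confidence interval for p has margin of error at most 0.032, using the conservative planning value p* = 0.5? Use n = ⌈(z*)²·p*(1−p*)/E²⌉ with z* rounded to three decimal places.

For 95% confidence, z* = 1.960.
p*(1−p*) = 0.50·0.50 = 0.2500.
(z*)²·p*(1−p*)/E² = 3.841600·0.2500/0.001024 = 937.891.
⌈937.891⌉ = 938.

n = 938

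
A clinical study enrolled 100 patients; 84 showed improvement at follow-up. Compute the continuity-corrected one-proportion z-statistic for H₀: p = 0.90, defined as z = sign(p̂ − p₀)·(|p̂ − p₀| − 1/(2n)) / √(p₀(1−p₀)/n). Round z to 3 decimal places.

The sample proportion is 84/100 = 0.84000. p̂ − p₀ = -0.060000.
1/(2n) = 0.005000.
Corrected numerator: |-0.060000| − 0.005000 = 0.055000.
SE₀ = √(0.90·0.10/100) = 0.030000.
z = (−)0.055000/0.030000 = -1.833.

z = -1.833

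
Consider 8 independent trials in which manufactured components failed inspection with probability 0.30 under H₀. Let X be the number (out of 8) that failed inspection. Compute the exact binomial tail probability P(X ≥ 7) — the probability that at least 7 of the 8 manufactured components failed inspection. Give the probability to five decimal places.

P = 0.00129

X ~ Binomial(n=8, p=0.30).
P(X ≥ 7) = C(8,7)·0.30^7·0.70^1 + C(8,8)·0.30^8·0.70^0.
= 0.001225 + 0.000066 = 0.00129.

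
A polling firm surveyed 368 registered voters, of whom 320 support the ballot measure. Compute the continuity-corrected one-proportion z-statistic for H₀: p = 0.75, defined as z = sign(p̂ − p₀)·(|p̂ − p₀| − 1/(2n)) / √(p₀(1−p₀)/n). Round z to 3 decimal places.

With x = 320 successes in n = 368, p̂ = 0.86957. p̂ − p₀ = 0.119565.
Continuity correction 1/(2n) = 1/736 = 0.001359.
Corrected numerator: |0.119565| − 0.001359 = 0.118206.
Under H₀, SE = √(p₀(1−p₀)/n) = √(0.75·0.25/368) = √0.000509511 = 0.022572.
z = +0.118206/0.022572 = 5.237.

z = 5.237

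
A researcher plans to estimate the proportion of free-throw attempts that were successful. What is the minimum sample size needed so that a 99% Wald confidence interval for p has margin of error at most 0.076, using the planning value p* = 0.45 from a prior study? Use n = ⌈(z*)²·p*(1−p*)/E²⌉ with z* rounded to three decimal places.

n = 285

For 99% confidence, z* = 2.576.
p*(1−p*) = 0.2475.
Required n before rounding: 6.635776 × 0.2475 / 0.076² = 284.341.
Rounding up, n = 285.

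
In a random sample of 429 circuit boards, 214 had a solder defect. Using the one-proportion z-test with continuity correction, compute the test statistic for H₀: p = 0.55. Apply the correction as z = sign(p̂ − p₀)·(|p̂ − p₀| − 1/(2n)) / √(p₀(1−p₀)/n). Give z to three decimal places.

The sample proportion is 214/429 = 0.49883. p̂ − p₀ = -0.051166.
1/(2n) = 0.001166.
Corrected numerator: |-0.051166| − 0.001166 = 0.050000.
Null standard error: √(0.55·0.45/429) = √0.000576923 = 0.024019.
z = (−)0.050000/0.024019 = -2.082.

z = -2.082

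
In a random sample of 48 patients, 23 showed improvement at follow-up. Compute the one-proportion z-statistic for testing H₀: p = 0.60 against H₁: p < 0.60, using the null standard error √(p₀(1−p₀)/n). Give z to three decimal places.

p̂ = 23/48 = 0.47917.
SE₀ = √(0.60·0.40/48) = 0.070711.
Test statistic: z = -0.12083/0.070711 = -1.709.

z = -1.709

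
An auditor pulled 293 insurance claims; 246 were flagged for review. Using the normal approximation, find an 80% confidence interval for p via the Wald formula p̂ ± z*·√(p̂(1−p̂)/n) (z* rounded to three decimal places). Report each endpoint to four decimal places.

(0.8121, 0.8671)

With x = 246 successes in n = 293, p̂ = 0.83959.
Standard error of p̂: √(0.134678/293) = √0.000459653 = 0.021440.
The 80% critical value is z* = 1.282.
Margin of error: 1.282 × 0.021440 = 0.02749.
CI: 0.83959 ± 0.02749 = (0.8121, 0.8671).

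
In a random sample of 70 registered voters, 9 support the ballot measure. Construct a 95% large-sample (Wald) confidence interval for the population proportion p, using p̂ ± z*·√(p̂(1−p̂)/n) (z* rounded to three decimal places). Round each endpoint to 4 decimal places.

With x = 9 successes in n = 70, p̂ = 0.12857.
SE = √(p̂(1−p̂)/n) = √(0.112041/70) = 0.040007.
z* = 1.960 at the 95% level.
Margin of error: 1.960 × 0.040007 = 0.07841.
Interval: 0.12857 ± 0.07841 → (0.0502, 0.2070).

(0.0502, 0.2070)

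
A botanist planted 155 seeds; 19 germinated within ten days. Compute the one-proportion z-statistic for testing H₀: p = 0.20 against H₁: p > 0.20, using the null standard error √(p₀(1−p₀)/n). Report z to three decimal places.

z = -2.410

With x = 19 successes in n = 155, p̂ = 0.12258.
SE₀ = √(0.20·0.80/155) = 0.032129.
z = (p̂ − p₀)/SE = (0.12258 − 0.20)/0.032129 = -2.410.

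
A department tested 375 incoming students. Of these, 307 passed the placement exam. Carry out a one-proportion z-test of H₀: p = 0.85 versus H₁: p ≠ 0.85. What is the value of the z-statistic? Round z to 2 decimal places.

p̂ = 307/375 = 0.81867.
Null standard error: √(0.85·0.15/375) = √0.000340000 = 0.018439.
z = (0.81867 − 0.85)/0.018439 = -0.03133/0.018439 = -1.70.

z = -1.70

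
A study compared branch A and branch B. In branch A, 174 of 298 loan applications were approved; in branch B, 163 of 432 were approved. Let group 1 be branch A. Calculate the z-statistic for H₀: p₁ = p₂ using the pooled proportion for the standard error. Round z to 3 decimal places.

z = 5.503

Sample proportions: p̂₁ = 174/298 = 0.58389 and p̂₂ = 163/432 = 0.37731.
Pooling: p̂ = 337/730 = 0.46164.
Pooled SE = √[0.2485288·0.00567052] ≈ 0.037540.
z = 0.20658/0.037540 = 5.503.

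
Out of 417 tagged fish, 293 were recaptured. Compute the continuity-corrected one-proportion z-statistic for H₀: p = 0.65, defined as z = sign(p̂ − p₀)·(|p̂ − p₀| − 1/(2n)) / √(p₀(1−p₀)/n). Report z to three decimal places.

z = 2.202

The sample proportion is 293/417 = 0.70264. p̂ − p₀ = 0.052638.
Continuity correction 1/(2n) = 1/834 = 0.001199.
Corrected numerator: |0.052638| − 0.001199 = 0.051439.
Null standard error: √(0.65·0.35/417) = √0.000545564 = 0.023357.
z = +0.051439/0.023357 = 2.202.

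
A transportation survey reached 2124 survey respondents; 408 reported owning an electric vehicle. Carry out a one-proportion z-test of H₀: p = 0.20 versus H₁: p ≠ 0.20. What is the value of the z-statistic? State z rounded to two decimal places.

Sample proportion p̂ = 408/2124 = 0.19209.
SE₀ = √(0.20·0.80/2124) = 0.008679.
z = (p̂ − p₀)/SE = (0.19209 − 0.20)/0.008679 = -0.91.

z = -0.91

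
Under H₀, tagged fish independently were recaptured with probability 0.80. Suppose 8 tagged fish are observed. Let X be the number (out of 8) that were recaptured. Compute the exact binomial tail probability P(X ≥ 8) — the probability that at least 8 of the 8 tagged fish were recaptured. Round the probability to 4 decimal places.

P = 0.1678

X ~ Binomial(n=8, p=0.80).
P(X ≥ 8) = C(8,8)·0.80^8·0.20^0.
= 0.167772 = 0.1678.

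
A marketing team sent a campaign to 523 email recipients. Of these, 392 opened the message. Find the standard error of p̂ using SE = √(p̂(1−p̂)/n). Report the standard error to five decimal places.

With x = 392 successes in n = 523, p̂ = 0.74952.
p̂(1−p̂) = 0.187740.
Dividing by n and taking the root: √0.000358967 = 0.01895.

SE = 0.01895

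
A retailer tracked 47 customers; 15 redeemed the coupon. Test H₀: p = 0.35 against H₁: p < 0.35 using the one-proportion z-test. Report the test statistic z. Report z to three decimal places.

The sample proportion is 15/47 = 0.31915.
SE₀ = √(0.35·0.65/47) = 0.069573.
z = (p̂ − p₀)/SE = (0.31915 − 0.35)/0.069573 = -0.443.

z = -0.443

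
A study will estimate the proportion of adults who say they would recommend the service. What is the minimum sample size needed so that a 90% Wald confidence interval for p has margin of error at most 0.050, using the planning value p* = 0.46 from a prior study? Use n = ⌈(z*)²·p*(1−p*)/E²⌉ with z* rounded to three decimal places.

n = 269

For 90% confidence, z* = 1.645.
p*(1−p*) = 0.2484.
Required n before rounding: 2.706025 × 0.2484 / 0.050² = 268.871.
Rounding up, n = 269.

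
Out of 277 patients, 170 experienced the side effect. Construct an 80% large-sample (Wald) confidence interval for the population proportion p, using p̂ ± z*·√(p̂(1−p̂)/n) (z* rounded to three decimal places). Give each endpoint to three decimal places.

(0.576, 0.651)

Sample proportion p̂ = 170/277 = 0.61372.
SE = √(p̂(1−p̂)/n) = √(0.237068/277) = 0.029255.
z* = 1.282 at the 80% level.
Margin = 1.282·0.029255 = 0.03750.
So the interval runs from 0.576 to 0.651.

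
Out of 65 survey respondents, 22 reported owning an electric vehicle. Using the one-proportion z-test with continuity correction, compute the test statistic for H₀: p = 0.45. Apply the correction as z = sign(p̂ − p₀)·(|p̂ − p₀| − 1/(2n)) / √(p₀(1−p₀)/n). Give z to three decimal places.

Sample proportion p̂ = 22/65 = 0.33846. p̂ − p₀ = -0.111538.
Continuity correction 1/(2n) = 1/130 = 0.007692.
Corrected numerator: |-0.111538| − 0.007692 = 0.103846.
Null standard error: √(0.45·0.55/65) = √0.003807692 = 0.061707.
z = (−)0.103846/0.061707 = -1.683.

z = -1.683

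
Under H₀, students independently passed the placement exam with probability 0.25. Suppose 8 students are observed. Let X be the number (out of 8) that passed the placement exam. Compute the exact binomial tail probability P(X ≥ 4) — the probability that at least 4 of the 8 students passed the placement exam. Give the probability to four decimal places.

X is binomial with n = 8 and p = 0.25.
P(X ≥ 4) = Σ_{j=4}^{8} C(8,j)·0.25^j·0.75^{8−j}.
= 0.086517 + 0.023071 + 0.003845 + 0.000366 + 0.000015 = 0.1138.

P = 0.1138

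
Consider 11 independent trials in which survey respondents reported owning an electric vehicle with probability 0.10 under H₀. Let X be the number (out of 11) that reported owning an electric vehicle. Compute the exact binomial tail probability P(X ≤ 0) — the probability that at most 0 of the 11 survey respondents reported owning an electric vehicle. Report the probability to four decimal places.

X ~ Binomial(n=11, p=0.10).
P(X ≤ 0) = C(11,0)·0.10^0·0.90^11.
= 0.313811 = 0.3138.

P = 0.3138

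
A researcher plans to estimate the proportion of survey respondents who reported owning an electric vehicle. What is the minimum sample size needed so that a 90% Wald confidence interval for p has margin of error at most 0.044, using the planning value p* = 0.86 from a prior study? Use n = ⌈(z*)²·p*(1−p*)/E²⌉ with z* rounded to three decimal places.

z* = 1.645 at the 90% level.
p*(1−p*) = 0.1204.
Required n before rounding: 2.706025 × 0.1204 / 0.044² = 168.288.
⌈168.288⌉ = 169.

n = 169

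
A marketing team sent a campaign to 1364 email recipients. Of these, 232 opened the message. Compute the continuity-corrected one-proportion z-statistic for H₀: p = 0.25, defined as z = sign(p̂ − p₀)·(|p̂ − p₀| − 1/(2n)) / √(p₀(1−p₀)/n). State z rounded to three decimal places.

Sample proportion p̂ = 232/1364 = 0.17009. p̂ − p₀ = -0.079912.
Continuity correction 1/(2n) = 1/2728 = 0.000367.
Corrected numerator: |-0.079912| − 0.000367 = 0.079545.
Null standard error: √(0.25·0.75/1364) = √0.000137463 = 0.011724.
z = (−)0.079545/0.011724 = -6.785.

z = -6.785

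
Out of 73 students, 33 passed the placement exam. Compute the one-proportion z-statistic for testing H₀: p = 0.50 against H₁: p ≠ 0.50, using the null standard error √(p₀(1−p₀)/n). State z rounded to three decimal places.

Sample proportion p̂ = 33/73 = 0.45205.
Under H₀, SE = √(p₀(1−p₀)/n) = √(0.50·0.50/73) = √0.003424658 = 0.058521.
z = (p̂ − p₀)/SE = (0.45205 − 0.50)/0.058521 = -0.819.

z = -0.819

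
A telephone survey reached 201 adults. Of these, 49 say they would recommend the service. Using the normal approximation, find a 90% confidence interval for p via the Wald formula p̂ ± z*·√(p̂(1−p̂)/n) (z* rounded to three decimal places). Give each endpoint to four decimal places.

(0.1940, 0.2936)

Sample proportion p̂ = 49/201 = 0.24378.
SE = √(p̂(1−p̂)/n) = √(0.184352/201) = 0.030285.
The 90% critical value is z* = 1.645.
Margin of error: 1.645 × 0.030285 = 0.04982.
CI: 0.24378 ± 0.04982 = (0.1940, 0.2936).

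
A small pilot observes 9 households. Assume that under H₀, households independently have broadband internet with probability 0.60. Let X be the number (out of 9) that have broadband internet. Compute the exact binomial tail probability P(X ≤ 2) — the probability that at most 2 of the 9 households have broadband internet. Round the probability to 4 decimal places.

X ~ Binomial(n=9, p=0.60).
P(X ≤ 2) = C(9,0)·0.60^0·0.40^9 + C(9,1)·0.60^1·0.40^8 + C(9,2)·0.60^2·0.40^7.
= 0.000262 + 0.003539 + 0.021234 = 0.0250.

P = 0.0250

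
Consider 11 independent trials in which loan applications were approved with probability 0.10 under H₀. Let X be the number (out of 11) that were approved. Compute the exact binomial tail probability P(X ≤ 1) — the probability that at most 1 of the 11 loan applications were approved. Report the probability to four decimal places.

X is binomial with n = 11 and p = 0.10.
P(X ≤ 1) = C(11,0)·0.10^0·0.90^11 + C(11,1)·0.10^1·0.90^10.
= 0.313811 + 0.383546 = 0.6974.

P = 0.6974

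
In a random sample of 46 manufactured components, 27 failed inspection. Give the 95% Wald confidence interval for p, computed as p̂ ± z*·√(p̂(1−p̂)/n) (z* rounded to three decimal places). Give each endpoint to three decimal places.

(0.445, 0.729)

p̂ = 27/46 = 0.58696.
Standard error of p̂: √(0.242439/46) = √0.005270404 = 0.072598.
z* = 1.960 at the 95% level.
Margin of error: 1.960 × 0.072598 = 0.14229.
So the interval runs from 0.445 to 0.729.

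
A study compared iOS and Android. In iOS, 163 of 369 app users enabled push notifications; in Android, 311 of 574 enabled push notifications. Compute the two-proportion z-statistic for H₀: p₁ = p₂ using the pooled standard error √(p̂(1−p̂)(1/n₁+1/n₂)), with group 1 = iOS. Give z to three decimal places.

p̂₁ = 163/369 = 0.44173, p̂₂ = 311/574 = 0.54181.
Pooled p̂ = (163+311)/(369+574) = 474/943 = 0.50265.
Pooled SE = √[0.2499930·0.00445219] ≈ 0.033362.
z = -0.10008/0.033362 = -3.000.

z = -3.000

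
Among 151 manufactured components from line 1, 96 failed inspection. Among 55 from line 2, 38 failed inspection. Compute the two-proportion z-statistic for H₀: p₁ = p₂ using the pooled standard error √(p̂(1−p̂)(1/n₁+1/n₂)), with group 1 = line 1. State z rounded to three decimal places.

z = -0.734

p̂₁ = 96/151 = 0.63576, p̂₂ = 38/55 = 0.69091.
Pooled p̂ = (96+38)/(151+55) = 134/206 = 0.65049.
SE = √[p̂(1−p̂)(1/n₁+1/n₂)] = √[0.65049·0.34951·(1/151+1/55)] ≈ 0.075096.
z = (p̂₁ − p̂₂)/SE = (0.63576 − 0.69091)/0.075096 = -0.05515/0.075096 = -0.734.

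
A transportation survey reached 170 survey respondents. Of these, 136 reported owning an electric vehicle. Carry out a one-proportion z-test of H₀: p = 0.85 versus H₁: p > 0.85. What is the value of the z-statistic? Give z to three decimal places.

z = -1.826

The sample proportion is 136/170 = 0.80000.
Null standard error: √(0.85·0.15/170) = √0.000750000 = 0.027386.
z = (p̂ − p₀)/SE = (0.80000 − 0.85)/0.027386 = -1.826.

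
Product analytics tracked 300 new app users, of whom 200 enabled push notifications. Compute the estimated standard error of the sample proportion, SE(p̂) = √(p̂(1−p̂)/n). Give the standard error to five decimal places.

SE = 0.02722

Sample proportion p̂ = 200/300 = 0.66667.
p̂(1−p̂) = 0.222221.
SE = √(0.222221/300) = √0.000740737 = 0.02722.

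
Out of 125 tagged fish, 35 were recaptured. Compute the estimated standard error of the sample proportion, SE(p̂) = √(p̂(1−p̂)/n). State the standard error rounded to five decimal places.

Sample proportion p̂ = 35/125 = 0.28000.
p̂(1−p̂) = 0.28000·0.72000 = 0.201600.
SE = √(0.201600/125) = √0.001612800 = 0.04016.

SE = 0.04016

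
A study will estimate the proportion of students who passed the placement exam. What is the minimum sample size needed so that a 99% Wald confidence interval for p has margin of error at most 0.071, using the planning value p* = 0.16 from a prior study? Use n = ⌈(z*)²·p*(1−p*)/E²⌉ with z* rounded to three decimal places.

n = 177

z* = 2.576 at the 99% level.
p*(1−p*) = 0.16·0.84 = 0.1344.
Required n before rounding: 6.635776 × 0.1344 / 0.071² = 176.919.
⌈176.919⌉ = 177.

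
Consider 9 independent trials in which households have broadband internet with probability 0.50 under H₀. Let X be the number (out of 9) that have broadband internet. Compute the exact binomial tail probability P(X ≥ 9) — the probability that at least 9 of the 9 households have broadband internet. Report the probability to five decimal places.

P = 0.00195

X ~ Binomial(n=9, p=0.50).
P(X ≥ 9) = C(9,9)·0.50^9·0.50^0.
= 0.001953 = 0.00195.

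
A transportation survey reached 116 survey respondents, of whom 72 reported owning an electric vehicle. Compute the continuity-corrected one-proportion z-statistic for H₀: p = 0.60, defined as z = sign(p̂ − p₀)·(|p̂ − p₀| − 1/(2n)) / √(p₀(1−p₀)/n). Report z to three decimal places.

z = 0.360

The sample proportion is 72/116 = 0.62069. p̂ − p₀ = 0.020690.
1/(2n) = 0.004310.
Corrected numerator: |0.020690| − 0.004310 = 0.016380.
Null standard error: √(0.60·0.40/116) = √0.002068966 = 0.045486.
z = (+)0.016380/0.045486 = 0.360.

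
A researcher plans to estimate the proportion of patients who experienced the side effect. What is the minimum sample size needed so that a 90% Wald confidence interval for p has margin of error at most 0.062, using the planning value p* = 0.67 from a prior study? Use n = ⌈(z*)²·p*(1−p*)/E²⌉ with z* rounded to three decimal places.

The 90% critical value is z* = 1.645.
p*(1−p*) = 0.67·0.33 = 0.2211.
Required n before rounding: 2.706025 × 0.2211 / 0.062² = 155.646.
Rounding up, n = 156.

n = 156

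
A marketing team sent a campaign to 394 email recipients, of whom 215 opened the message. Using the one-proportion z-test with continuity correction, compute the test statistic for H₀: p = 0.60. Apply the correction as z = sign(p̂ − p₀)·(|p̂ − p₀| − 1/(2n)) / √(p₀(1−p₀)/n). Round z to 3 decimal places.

z = -2.149

With x = 215 successes in n = 394, p̂ = 0.54569. p̂ − p₀ = -0.054315.
1/(2n) = 0.001269.
Corrected numerator: |-0.054315| − 0.001269 = 0.053046.
SE₀ = √(0.60·0.40/394) = 0.024681.
z = −0.053046/0.024681 = -2.149.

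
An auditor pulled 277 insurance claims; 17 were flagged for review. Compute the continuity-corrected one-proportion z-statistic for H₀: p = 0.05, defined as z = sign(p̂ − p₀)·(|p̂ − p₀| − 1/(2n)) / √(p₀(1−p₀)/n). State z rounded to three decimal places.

z = 0.731

p̂ = 17/277 = 0.06137. p̂ − p₀ = 0.011372.
1/(2n) = 0.001805.
Corrected numerator: |0.011372| − 0.001805 = 0.009567.
SE₀ = √(0.05·0.95/277) = 0.013095.
z = +0.009567/0.013095 = 0.731.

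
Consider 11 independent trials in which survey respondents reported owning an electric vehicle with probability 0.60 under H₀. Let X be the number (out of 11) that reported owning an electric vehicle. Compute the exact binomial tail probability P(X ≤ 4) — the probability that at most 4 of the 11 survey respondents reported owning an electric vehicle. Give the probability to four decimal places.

X ~ Binomial(n=11, p=0.60).
P(X ≤ 4) = Σ_{j=0}^{4} C(11,j)·0.60^j·0.40^{11−j}.
= 0.000042 + 0.000692 + 0.005190 + 0.023357 + 0.070071 = 0.0994.

P = 0.0994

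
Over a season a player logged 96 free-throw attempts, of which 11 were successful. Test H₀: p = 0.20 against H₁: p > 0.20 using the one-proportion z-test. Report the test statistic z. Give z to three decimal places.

Sample proportion p̂ = 11/96 = 0.11458.
Under H₀, SE = √(p₀(1−p₀)/n) = √(0.20·0.80/96) = √0.001666667 = 0.040825.
Test statistic: z = -0.08542/0.040825 = -2.092.

z = -2.092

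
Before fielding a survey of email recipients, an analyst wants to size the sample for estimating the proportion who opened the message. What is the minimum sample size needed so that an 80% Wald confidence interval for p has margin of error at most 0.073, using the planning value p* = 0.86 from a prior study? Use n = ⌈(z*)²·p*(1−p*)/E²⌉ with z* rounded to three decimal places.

The 80% critical value is z* = 1.282.
p*(1−p*) = 0.1204.
Required n before rounding: 1.643524 × 0.1204 / 0.073² = 37.133.
Rounding up, n = 38.

n = 38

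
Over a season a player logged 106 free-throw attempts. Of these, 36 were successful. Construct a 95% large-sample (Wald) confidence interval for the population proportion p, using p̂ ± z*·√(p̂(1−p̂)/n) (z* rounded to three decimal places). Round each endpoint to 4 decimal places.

The sample proportion is 36/106 = 0.33962.
Standard error of p̂: √(0.224279/106) = √0.002115841 = 0.045998.
The 95% critical value is z* = 1.960.
Margin of error: 1.960 × 0.045998 = 0.09016.
CI: 0.33962 ± 0.09016 = (0.2495, 0.4298).

(0.2495, 0.4298)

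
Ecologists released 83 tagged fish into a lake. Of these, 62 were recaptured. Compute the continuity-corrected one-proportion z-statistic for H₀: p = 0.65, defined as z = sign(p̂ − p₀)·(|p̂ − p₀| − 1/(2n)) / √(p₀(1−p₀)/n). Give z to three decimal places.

z = 1.737

p̂ = 62/83 = 0.74699. p̂ − p₀ = 0.096988.
Continuity correction 1/(2n) = 1/166 = 0.006024.
Corrected numerator: |0.096988| − 0.006024 = 0.090964.
Under H₀, SE = √(p₀(1−p₀)/n) = √(0.65·0.35/83) = √0.002740964 = 0.052354.
z = (+)0.090964/0.052354 = 1.737.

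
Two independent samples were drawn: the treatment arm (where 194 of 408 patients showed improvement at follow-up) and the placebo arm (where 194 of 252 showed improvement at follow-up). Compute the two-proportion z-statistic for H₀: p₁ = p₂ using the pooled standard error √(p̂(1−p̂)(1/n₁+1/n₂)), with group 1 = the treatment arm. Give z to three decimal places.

Sample proportions: p̂₁ = 194/408 = 0.47549 and p̂₂ = 194/252 = 0.76984.
Pooled p̂ = (194+194)/(408+252) = 388/660 = 0.58788.
SE = √[p̂(1−p̂)(1/n₁+1/n₂)] = √[0.58788·0.41212·(1/408+1/252)] ≈ 0.039436.
z = (p̂₁ − p̂₂)/SE = (0.47549 − 0.76984)/0.039436 = -0.29435/0.039436 = -7.464.

z = -7.464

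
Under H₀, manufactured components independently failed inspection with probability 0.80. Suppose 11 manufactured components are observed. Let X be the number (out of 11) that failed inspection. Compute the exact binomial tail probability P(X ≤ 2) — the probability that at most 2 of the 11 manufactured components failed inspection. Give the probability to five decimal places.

P = 0.00002

X ~ Binomial(n=11, p=0.80).
P(X ≤ 2) = C(11,0)·0.80^0·0.20^11 + C(11,1)·0.80^1·0.20^10 + C(11,2)·0.80^2·0.20^9.
= 0.000000 + 0.000001 + 0.000018 = 0.00002.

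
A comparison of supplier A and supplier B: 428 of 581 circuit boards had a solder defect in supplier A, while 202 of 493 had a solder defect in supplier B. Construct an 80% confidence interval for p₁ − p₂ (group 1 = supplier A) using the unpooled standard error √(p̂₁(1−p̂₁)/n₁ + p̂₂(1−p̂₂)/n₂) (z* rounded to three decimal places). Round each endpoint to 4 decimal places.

(0.2901, 0.3637)

p̂₁ = 0.73666, p̂₂ = 0.40974, so the observed difference is 0.32692.
Unpooled SE = √(p̂₁(1−p̂₁)/n₁ + p̂₂(1−p̂₂)/n₂) = √(0.000333893 + 0.000490573) = 0.028714.
For 80% confidence, z* = 1.282. Margin = 1.282·0.028714 = 0.03681.
Interval: 0.32692 ± 0.03681 → (0.2901, 0.3637).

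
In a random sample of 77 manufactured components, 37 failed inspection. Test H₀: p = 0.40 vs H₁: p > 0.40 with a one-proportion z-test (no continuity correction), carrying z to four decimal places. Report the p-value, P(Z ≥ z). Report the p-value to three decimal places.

p-value = 0.075

With x = 37 successes in n = 77, p̂ = 0.48052.
SE₀ = √(0.40·0.60/77) = 0.055829.
Test statistic (full precision, shown to 4 dp): z = (37/77 − 0.40)/SE₀ ≈ 1.4423.
p-value = P(Z ≥ z) with z = 1.4423 → 0.075.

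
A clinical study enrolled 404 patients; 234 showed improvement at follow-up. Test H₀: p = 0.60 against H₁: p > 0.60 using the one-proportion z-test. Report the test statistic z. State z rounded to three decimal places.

Sample proportion p̂ = 234/404 = 0.57921.
SE₀ = √(0.60·0.40/404) = 0.024373.
Test statistic: z = -0.02079/0.024373 = -0.853.

z = -0.853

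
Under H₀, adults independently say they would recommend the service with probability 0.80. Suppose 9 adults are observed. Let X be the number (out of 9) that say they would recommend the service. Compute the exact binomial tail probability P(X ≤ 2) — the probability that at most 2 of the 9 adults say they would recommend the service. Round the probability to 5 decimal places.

X ~ Binomial(n=9, p=0.80).
P(X ≤ 2) = C(9,0)·0.80^0·0.20^9 + C(9,1)·0.80^1·0.20^8 + C(9,2)·0.80^2·0.20^7.
= 0.000001 + 0.000018 + 0.000295 = 0.00031.

P = 0.00031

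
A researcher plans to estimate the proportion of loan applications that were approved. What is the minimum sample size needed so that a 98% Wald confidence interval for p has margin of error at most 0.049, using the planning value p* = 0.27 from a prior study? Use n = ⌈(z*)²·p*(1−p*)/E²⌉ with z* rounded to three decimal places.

z* = 2.326 at the 98% level.
p*(1−p*) = 0.27·0.73 = 0.1971.
(z*)²·p*(1−p*)/E² = 5.410276·0.1971/0.002401 = 444.134.
⌈444.134⌉ = 445.

n = 445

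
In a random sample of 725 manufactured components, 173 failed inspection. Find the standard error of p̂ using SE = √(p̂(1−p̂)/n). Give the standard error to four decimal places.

SE = 0.0158

Sample proportion p̂ = 173/725 = 0.23862.
p̂(1−p̂) = 0.23862·0.76138 = 0.181680.
SE = √(0.181680/725) = 0.0158.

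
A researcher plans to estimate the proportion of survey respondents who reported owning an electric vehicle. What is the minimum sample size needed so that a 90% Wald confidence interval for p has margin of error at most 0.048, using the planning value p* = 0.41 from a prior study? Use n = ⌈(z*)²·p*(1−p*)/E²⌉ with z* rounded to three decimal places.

n = 285

z* = 1.645 at the 90% level.
p*(1−p*) = 0.41·0.59 = 0.2419.
(z*)²·p*(1−p*)/E² = 2.706025·0.2419/0.002304 = 284.109.
Rounding up, n = 285.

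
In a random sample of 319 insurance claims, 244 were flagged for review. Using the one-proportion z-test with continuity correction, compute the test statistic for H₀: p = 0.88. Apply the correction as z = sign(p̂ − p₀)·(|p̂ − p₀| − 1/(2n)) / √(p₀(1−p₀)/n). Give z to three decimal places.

z = -6.241

The sample proportion is 244/319 = 0.76489. p̂ − p₀ = -0.115110.
1/(2n) = 0.001567.
Corrected numerator: |-0.115110| − 0.001567 = 0.113543.
SE₀ = √(0.88·0.12/319) = 0.018194.
z = −0.113543/0.018194 = -6.241.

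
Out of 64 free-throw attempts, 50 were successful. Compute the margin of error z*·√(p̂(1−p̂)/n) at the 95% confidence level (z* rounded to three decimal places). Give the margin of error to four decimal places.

ME = 0.1013

Sample proportion p̂ = 50/64 = 0.78125.
SE = √(p̂(1−p̂)/n) = √(0.170898/64) = 0.051675.
For 95% confidence, z* = 1.960.
ME = 1.960·0.051675 = 0.1013.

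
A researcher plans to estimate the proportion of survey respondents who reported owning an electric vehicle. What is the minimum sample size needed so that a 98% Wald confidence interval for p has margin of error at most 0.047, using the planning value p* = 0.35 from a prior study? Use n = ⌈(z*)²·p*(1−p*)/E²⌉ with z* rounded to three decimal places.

z* = 2.326 at the 98% level.
p*(1−p*) = 0.35·0.65 = 0.2275.
Required n before rounding: 5.410276 × 0.2275 / 0.047² = 557.192.
⌈557.192⌉ = 558.

n = 558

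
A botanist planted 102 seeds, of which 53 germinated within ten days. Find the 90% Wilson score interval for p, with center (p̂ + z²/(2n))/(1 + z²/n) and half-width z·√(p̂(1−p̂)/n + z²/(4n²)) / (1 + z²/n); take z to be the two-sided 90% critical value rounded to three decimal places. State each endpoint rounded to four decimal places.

Here p̂ = 53/102 = 0.51961 and z = 1.645 (z² = 2.706025).
1 + z²/n = 1.026530.
Center = (0.51961 + 0.013265)/1.026530 = 0.51910.
Radicand: p̂(1−p̂)/n + z²/(4n²) = 0.002447211 + 0.000065024 = 0.002512235.
Half-width = 1.645·√0.002512235/1.026530 = 0.08032.
CI: 0.51910 ± 0.08032 = (0.4388, 0.5994).

(0.4388, 0.5994)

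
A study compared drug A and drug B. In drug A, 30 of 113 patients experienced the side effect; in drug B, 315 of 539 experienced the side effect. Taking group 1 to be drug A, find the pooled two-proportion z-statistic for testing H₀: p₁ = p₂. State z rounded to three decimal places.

z = -6.176

Sample proportions: p̂₁ = 30/113 = 0.26549 and p̂₂ = 315/539 = 0.58442.
Pooling: p̂ = 345/652 = 0.52914.
SE = √[p̂(1−p̂)(1/n₁+1/n₂)] = √[0.52914·0.47086·(1/113+1/539)] ≈ 0.051644.
z = (p̂₁ − p̂₂)/SE = (0.26549 − 0.58442)/0.051644 = -0.31893/0.051644 = -6.176.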